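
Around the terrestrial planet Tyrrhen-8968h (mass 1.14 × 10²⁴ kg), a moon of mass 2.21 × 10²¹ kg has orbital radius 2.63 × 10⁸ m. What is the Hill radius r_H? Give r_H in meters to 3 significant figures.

r_H ≈ a (m/3M)^(1/3)
    = (2.63 × 10⁸) × (2.21 × 10²¹ / (3 × 1.14 × 10²⁴))^(1/3)
    = 2.27 × 10⁷ m

2.27 × 10⁷ m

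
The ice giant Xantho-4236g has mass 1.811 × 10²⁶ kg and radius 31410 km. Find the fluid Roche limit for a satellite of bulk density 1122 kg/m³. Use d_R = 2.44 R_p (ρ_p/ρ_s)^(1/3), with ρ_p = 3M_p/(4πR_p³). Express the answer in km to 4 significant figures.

ρ_p = 3M_p/(4πR_p³) = 3 × (1.811 × 10²⁶) / (4π × (3.141 × 10⁷ m)³) = 1395 kg/m³
d_R = 2.44 × 31410 km × (1395/1122)^(1/3)
    = 82410 km

82410 km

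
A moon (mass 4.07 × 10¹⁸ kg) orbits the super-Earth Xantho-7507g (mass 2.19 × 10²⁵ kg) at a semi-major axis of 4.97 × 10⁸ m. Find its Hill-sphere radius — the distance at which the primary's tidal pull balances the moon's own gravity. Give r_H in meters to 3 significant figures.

1.97 × 10⁶ m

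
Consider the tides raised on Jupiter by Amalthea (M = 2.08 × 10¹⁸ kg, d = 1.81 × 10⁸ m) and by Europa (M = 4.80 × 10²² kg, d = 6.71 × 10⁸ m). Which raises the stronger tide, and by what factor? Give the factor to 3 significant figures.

Europa, by a factor of ≈ 453

Tidal acceleration ∝ M/d³, so compare M/d³ for each.
Amalthea: (2.08 × 10¹⁸) / (1.81 × 10⁸)³ = 3.508 × 10⁻⁷
Europa: (4.80 × 10²²) / (6.71 × 10⁸)³ = 1.589 × 10⁻⁴
Ratio (larger/smaller) = 453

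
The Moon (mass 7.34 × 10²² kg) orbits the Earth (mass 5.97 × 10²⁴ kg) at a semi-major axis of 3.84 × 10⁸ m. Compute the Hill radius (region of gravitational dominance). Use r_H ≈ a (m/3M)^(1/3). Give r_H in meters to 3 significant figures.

6.15 × 10⁷ m

r_H ≈ a (m/3M)^(1/3)
    = (3.84 × 10⁸) × (7.34 × 10²² / (3 × 5.97 × 10²⁴))^(1/3)
    = 6.15 × 10⁷ m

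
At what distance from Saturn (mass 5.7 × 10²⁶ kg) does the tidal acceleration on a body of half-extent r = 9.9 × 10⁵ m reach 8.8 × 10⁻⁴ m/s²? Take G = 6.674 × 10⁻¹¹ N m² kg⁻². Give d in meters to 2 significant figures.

4.4 × 10⁸ m

2GMr/d³ = a_tidal  ⇒  d = (2GMr / a_tidal)^(1/3)
d = (2 × 6.674×10⁻¹¹ × (5.7 × 10²⁶) × (9.9 × 10⁵) / (8.8 × 10⁻⁴))^(1/3)
  = 4.4 × 10⁸ m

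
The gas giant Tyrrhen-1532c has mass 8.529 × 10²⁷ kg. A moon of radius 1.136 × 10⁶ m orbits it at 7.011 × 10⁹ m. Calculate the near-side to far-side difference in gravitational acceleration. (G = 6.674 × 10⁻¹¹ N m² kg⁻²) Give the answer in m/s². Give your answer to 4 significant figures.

a_tidal = 4GMr/d³
        = 4 × (6.674 × 10⁻¹¹) × (8.529 × 10²⁷) × (1.136 × 10⁶) / (7.011 × 10⁹)³
        = 7.506 × 10⁻⁶ m/s²

7.506 × 10⁻⁶ m/s²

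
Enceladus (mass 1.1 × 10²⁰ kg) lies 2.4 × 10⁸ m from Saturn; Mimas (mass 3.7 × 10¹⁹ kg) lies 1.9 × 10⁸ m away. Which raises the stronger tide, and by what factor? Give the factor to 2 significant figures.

Enceladus, by a factor of ≈ 1.5

Compare M/d³ for the two perturbers:
Enceladus: (1.1 × 10²⁰) / (2.4 × 10⁸)³ = 7.957 × 10⁻⁶
Mimas: (3.7 × 10¹⁹) / (1.9 × 10⁸)³ = 5.394 × 10⁻⁶
Ratio (larger/smaller) = 1.5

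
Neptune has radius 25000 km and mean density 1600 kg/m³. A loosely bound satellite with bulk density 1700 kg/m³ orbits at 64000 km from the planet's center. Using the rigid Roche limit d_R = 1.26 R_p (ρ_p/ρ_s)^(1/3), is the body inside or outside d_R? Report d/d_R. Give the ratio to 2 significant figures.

d_R = 1.26 × (25000 km) × (1600/1700)^(1/3) = 30870 km
d/d_R = (64000) / (30870) = 2.1
Since d/d_R > 1, the body is outside the Roche limit.

outside; d/d_R ≈ 2.1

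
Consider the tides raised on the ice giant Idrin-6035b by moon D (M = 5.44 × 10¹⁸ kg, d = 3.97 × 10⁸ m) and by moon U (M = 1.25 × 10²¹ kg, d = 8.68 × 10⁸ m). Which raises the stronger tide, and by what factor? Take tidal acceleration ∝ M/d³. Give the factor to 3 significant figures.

Moon U, by a factor of ≈ 22.0

Tidal acceleration ∝ M/d³, so compare M/d³ for each.
Moon D: (5.44 × 10¹⁸) / (3.97 × 10⁸)³ = 8.694 × 10⁻⁸
Moon U: (1.25 × 10²¹) / (8.68 × 10⁸)³ = 1.911 × 10⁻⁶
Ratio (larger/smaller) = 22.0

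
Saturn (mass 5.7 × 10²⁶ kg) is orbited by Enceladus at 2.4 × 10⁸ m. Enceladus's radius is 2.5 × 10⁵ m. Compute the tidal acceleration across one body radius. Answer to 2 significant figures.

Δg = 2GMr/d³
   = 2 × (6.674 × 10⁻¹¹) × (5.7 × 10²⁶) × (2.5 × 10⁵) / (2.4 × 10⁸)³
   = 1.4 × 10⁻³ m/s²

1.4 × 10⁻³ m/s²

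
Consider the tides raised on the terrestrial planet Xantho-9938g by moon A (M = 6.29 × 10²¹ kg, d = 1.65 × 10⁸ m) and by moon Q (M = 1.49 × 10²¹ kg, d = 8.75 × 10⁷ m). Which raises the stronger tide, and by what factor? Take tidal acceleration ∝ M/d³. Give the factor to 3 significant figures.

Compare M/d³ for the two perturbers:
Moon A: (6.29 × 10²¹) / (1.65 × 10⁸)³ = 1.400 × 10⁻³
Moon Q: (1.49 × 10²¹) / (8.75 × 10⁷)³ = 2.224 × 10⁻³
Ratio (larger/smaller) = 1.59

Moon Q, by a factor of ≈ 1.59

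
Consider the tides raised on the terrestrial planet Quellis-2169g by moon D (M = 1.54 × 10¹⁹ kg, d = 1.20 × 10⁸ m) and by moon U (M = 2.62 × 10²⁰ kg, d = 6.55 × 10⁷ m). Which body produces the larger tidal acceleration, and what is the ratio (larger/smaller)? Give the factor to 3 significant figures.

Moon U, by a factor of ≈ 105

Tidal stretch scales as M/d³; compute that for each body.
Moon D: (1.54 × 10¹⁹) / (1.20 × 10⁸)³ = 8.912 × 10⁻⁶
Moon U: (2.62 × 10²⁰) / (6.55 × 10⁷)³ = 9.323 × 10⁻⁴
Ratio (larger/smaller) = 105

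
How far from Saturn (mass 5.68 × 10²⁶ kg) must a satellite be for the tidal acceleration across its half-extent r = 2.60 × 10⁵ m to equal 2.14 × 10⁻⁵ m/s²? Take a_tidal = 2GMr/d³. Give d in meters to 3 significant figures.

9.73 × 10⁸ m

2GMr/d³ = a_tidal  ⇒  d = (2GMr / a_tidal)^(1/3)
d = (2 × 6.674×10⁻¹¹ × (5.68 × 10²⁶) × (2.60 × 10⁵) / (2.14 × 10⁻⁵))^(1/3)
  = 9.73 × 10⁸ m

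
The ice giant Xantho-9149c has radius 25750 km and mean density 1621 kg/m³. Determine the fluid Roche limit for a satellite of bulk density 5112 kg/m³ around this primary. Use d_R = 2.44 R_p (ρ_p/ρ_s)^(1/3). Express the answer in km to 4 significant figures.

d_R = 2.44 × 25750 km × (1621/5112)^(1/3)
    = 42840 km

42840 km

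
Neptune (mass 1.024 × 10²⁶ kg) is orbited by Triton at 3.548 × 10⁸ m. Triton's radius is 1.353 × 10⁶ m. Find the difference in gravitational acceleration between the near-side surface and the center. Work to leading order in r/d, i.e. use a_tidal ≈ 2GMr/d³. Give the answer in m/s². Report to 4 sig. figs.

4.141 × 10⁻⁴ m/s²

Differencing GM/(d−r)² and GM/d² to first order in r/d gives 2GMr/d³.
a_tidal = 2GMr/d³
        = 2 × (6.674 × 10⁻¹¹) × (1.024 × 10²⁶) × (1.353 × 10⁶) / (3.548 × 10⁸)³
        = 4.141 × 10⁻⁴ m/s²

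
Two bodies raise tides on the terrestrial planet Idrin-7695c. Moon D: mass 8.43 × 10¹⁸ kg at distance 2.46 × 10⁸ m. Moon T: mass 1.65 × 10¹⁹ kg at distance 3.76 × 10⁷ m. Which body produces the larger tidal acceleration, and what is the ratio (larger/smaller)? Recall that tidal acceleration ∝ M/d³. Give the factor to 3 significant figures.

Tidal stretch scales as M/d³; compute that for each body.
Moon D: (8.43 × 10¹⁸) / (2.46 × 10⁸)³ = 5.663 × 10⁻⁷
Moon T: (1.65 × 10¹⁹) / (3.76 × 10⁷)³ = 3.104 × 10⁻⁴
Ratio (larger/smaller) = 548

Moon T, by a factor of ≈ 548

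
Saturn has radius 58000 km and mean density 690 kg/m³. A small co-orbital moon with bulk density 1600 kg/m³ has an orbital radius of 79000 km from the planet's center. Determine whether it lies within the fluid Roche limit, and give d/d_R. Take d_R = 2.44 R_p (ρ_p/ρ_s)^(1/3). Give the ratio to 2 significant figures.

inside; d/d_R ≈ 0.74

d_R = 2.44 × (58000 km) × (690/1600)^(1/3) = 1.069 × 10⁵ km
d/d_R = (79000) / (1.069 × 10⁵) = 0.74
Since d/d_R < 1, the body is inside the Roche limit.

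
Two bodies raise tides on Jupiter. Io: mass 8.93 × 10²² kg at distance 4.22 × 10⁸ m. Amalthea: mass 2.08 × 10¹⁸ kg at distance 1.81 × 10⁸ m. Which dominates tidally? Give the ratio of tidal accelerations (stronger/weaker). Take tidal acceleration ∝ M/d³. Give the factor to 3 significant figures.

Compare M/d³ for the two perturbers:
Io: (8.93 × 10²²) / (4.22 × 10⁸)³ = 1.188 × 10⁻³
Amalthea: (2.08 × 10¹⁸) / (1.81 × 10⁸)³ = 3.508 × 10⁻⁷
Ratio (larger/smaller) = 3390

Io, by a factor of ≈ 3390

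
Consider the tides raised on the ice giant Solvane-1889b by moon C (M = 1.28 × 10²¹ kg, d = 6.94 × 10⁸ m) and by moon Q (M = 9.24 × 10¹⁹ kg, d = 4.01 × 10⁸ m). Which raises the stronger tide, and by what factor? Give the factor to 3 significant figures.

Moon C, by a factor of ≈ 2.67

Compare M/d³ for the two perturbers:
Moon C: (1.28 × 10²¹) / (6.94 × 10⁸)³ = 3.829 × 10⁻⁶
Moon Q: (9.24 × 10¹⁹) / (4.01 × 10⁸)³ = 1.433 × 10⁻⁶
Ratio (larger/smaller) = 2.67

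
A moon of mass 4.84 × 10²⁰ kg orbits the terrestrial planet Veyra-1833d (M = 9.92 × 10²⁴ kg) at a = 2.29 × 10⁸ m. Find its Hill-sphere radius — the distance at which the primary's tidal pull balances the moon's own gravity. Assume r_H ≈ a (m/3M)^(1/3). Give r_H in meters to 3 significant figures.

5.80 × 10⁶ m

r_H ≈ a (m/3M)^(1/3)
    = (2.29 × 10⁸) × (4.84 × 10²⁰ / (3 × 9.92 × 10²⁴))^(1/3)
    = 5.80 × 10⁶ m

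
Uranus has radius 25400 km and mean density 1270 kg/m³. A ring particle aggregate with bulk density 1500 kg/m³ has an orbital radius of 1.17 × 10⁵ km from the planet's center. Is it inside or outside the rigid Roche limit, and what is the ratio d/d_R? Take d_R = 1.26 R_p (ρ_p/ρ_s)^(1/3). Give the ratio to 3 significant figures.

outside; d/d_R ≈ 3.86

d_R = 1.26 × (25400 km) × (1270/1500)^(1/3) = 30280 km
d/d_R = (1.17 × 10⁵) / (30280) = 3.86
Since d/d_R > 1, the body is outside the Roche limit.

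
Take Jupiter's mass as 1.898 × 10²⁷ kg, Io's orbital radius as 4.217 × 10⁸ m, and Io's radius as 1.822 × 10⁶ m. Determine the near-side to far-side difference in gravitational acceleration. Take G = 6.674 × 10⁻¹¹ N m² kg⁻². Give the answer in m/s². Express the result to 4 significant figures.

Δg = 4GMr/d³
   = 4 × (6.674 × 10⁻¹¹) × (1.898 × 10²⁷) × (1.822 × 10⁶) / (4.217 × 10⁸)³
   = 1.231 × 10⁻² m/s²

1.231 × 10⁻² m/s²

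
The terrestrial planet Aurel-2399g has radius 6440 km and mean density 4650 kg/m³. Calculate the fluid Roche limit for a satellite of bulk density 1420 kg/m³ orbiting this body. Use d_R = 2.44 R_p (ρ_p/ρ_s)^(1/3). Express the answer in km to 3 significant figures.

23300 km

d_R = 2.44 × 6440 km × (4650/1420)^(1/3)
    = 23300 km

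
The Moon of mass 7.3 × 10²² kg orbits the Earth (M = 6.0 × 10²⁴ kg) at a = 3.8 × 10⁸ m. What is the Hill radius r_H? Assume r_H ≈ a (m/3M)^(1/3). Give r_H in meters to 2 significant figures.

r_H ≈ a (m/3M)^(1/3)
    = (3.8 × 10⁸) × (7.3 × 10²² / (3 × 6.0 × 10²⁴))^(1/3)
    = 6.1 × 10⁷ m

6.1 × 10⁷ m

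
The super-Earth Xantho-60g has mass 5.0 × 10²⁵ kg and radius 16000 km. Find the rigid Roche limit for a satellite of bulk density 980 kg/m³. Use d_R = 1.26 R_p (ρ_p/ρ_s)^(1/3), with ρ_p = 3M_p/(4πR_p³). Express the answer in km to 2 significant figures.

ρ_p = 3M_p/(4πR_p³) = 3 × (5.0 × 10²⁵) / (4π × (1.6 × 10⁷ m)³) = 2900 kg/m³
d_R = 1.26 × 16000 km × (2900/980)^(1/3)
    = 29000 km

29000 km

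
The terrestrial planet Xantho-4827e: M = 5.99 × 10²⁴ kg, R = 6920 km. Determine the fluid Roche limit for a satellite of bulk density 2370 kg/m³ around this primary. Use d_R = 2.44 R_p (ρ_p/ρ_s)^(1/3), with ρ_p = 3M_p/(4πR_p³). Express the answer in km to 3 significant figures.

ρ_p = 3M_p/(4πR_p³) = 3 × (5.99 × 10²⁴) / (4π × (6.92 × 10⁶ m)³) = 4320 kg/m³
d_R = 2.44 × 6920 km × (4320/2370)^(1/3)
    = 20600 km

20600 km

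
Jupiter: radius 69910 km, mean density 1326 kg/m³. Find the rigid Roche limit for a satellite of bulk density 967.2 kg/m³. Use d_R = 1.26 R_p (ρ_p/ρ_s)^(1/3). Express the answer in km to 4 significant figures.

97860 km

d_R = 1.26 × 69910 km × (1326/967.2)^(1/3)
    = 97860 km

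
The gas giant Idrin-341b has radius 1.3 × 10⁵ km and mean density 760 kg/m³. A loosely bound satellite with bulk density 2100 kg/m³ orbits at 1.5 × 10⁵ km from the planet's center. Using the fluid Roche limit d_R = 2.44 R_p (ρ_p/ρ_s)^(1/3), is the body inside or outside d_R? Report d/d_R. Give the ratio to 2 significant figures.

d_R = 2.44 × (1.3 × 10⁵ km) × (760/2100)^(1/3) = 2.260 × 10⁵ km
d/d_R = (1.5 × 10⁵) / (2.260 × 10⁵) = 0.66
Since d/d_R < 1, the body is inside the Roche limit.

inside; d/d_R ≈ 0.66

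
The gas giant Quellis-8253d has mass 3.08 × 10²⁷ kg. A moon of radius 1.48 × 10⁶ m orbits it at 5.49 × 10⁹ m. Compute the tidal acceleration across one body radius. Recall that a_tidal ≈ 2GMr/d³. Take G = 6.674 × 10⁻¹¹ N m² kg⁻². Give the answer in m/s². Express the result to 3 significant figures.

3.68 × 10⁻⁶ m/s²

Δg = 2GMr/d³
   = 2 × (6.674 × 10⁻¹¹) × (3.08 × 10²⁷) × (1.48 × 10⁶) / (5.49 × 10⁹)³
   = 3.68 × 10⁻⁶ m/s²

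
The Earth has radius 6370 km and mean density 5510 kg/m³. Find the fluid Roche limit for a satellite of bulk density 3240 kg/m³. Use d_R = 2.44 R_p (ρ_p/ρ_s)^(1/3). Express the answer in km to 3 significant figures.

d_R = 2.44 × 6370 km × (5510/3240)^(1/3)
    = 18600 km

18600 km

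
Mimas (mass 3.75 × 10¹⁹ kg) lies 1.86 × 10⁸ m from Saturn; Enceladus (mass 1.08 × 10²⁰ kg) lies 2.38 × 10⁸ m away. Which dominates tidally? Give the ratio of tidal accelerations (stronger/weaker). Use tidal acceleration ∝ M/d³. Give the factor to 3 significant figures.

Enceladus, by a factor of ≈ 1.37

Compare M/d³ for the two perturbers:
Mimas: (3.75 × 10¹⁹) / (1.86 × 10⁸)³ = 5.828 × 10⁻⁶
Enceladus: (1.08 × 10²⁰) / (2.38 × 10⁸)³ = 8.011 × 10⁻⁶
Ratio (larger/smaller) = 1.37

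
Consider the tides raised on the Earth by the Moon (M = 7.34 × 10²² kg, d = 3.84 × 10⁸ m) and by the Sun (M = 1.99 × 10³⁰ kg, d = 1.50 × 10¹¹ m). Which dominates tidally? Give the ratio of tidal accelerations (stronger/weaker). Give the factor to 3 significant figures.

The Moon, by a factor of ≈ 2.20

Tidal stretch scales as M/d³; compute that for each body.
The Moon: (7.34 × 10²²) / (3.84 × 10⁸)³ = 1.296 × 10⁻³
The Sun: (1.99 × 10³⁰) / (1.50 × 10¹¹)³ = 5.896 × 10⁻⁴
Ratio (larger/smaller) = 2.20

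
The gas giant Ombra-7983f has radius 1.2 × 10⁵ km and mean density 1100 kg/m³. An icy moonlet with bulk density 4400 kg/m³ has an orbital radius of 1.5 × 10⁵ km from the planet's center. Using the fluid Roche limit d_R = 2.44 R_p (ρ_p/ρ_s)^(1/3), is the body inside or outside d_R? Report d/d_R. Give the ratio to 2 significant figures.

d_R = 2.44 × (1.2 × 10⁵ km) × (1100/4400)^(1/3) = 1.845 × 10⁵ km
d/d_R = (1.5 × 10⁵) / (1.845 × 10⁵) = 0.81
Since d/d_R < 1, the body is inside the Roche limit.

inside; d/d_R ≈ 0.81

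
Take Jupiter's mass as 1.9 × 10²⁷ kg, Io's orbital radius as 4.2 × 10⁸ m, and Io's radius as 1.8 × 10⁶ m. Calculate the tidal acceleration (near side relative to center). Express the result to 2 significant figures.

6.2 × 10⁻³ m/s²

a_tidal = 2GMr/d³
        = 2 × (6.674 × 10⁻¹¹) × (1.9 × 10²⁷) × (1.8 × 10⁶) / (4.2 × 10⁸)³
        = 6.2 × 10⁻³ m/s²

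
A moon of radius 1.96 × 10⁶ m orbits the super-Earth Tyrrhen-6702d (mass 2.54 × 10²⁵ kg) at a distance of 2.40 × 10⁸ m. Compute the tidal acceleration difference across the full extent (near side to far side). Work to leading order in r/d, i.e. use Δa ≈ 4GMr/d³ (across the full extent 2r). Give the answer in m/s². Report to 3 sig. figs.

9.61 × 10⁻⁴ m/s²

a_tidal = 4GMr/d³
        = 4 × (6.674 × 10⁻¹¹) × (2.54 × 10²⁵) × (1.96 × 10⁶) / (2.40 × 10⁸)³
        = 9.61 × 10⁻⁴ m/s²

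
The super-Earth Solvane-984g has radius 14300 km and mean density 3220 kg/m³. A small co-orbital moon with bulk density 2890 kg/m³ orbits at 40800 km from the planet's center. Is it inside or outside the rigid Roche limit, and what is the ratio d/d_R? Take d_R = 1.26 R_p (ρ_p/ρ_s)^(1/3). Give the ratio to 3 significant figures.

outside; d/d_R ≈ 2.18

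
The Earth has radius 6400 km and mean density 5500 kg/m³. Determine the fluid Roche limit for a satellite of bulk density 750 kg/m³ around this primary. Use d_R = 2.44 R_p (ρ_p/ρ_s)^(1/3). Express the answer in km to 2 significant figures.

30000 km

d_R = 2.44 × 6400 km × (5500/750)^(1/3)
    = 30000 km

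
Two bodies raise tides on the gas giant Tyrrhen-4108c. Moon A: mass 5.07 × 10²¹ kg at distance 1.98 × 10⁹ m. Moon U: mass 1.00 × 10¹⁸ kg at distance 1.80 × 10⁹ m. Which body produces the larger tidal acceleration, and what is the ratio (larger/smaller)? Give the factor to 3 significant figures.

Tidal acceleration ∝ M/d³, so compare M/d³ for each.
Moon A: (5.07 × 10²¹) / (1.98 × 10⁹)³ = 6.531 × 10⁻⁷
Moon U: (1.00 × 10¹⁸) / (1.80 × 10⁹)³ = 1.715 × 10⁻¹⁰
Ratio (larger/smaller) = 3810

Moon A, by a factor of ≈ 3810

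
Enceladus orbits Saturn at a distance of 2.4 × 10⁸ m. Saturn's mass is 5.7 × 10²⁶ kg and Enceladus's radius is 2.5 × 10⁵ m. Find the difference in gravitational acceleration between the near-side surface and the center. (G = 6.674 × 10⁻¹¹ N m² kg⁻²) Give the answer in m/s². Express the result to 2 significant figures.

Δa = 2GMr/d³
   = 2 × (6.674 × 10⁻¹¹) × (5.7 × 10²⁶) × (2.5 × 10⁵) / (2.4 × 10⁸)³
   = 1.4 × 10⁻³ m/s²

1.4 × 10⁻³ m/s²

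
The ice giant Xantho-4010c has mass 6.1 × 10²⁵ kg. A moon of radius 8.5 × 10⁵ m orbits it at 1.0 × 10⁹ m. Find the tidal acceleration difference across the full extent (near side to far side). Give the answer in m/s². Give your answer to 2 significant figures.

Δg = 4GMr/d³
   = 4 × (6.674 × 10⁻¹¹) × (6.1 × 10²⁵) × (8.5 × 10⁵) / (1.0 × 10⁹)³
   = 1.4 × 10⁻⁵ m/s²

1.4 × 10⁻⁵ m/s²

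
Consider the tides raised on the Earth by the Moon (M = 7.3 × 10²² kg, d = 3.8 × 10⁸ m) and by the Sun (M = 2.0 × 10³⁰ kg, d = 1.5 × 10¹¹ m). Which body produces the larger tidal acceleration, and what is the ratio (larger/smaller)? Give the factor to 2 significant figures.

The Moon, by a factor of ≈ 2.2

Tidal stretch scales as M/d³; compute that for each body.
The Moon: (7.3 × 10²²) / (3.8 × 10⁸)³ = 1.330 × 10⁻³
The Sun: (2.0 × 10³⁰) / (1.5 × 10¹¹)³ = 5.926 × 10⁻⁴
Ratio (larger/smaller) = 2.2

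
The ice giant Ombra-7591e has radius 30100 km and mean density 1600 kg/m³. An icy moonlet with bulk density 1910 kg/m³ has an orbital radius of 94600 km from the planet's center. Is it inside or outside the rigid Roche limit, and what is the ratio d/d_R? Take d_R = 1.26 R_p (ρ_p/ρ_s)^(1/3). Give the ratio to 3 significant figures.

outside; d/d_R ≈ 2.65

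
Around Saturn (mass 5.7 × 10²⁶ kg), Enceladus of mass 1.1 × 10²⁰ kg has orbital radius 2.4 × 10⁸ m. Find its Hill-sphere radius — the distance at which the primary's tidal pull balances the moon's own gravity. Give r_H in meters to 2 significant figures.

9.6 × 10⁵ m

r_H ≈ a (m/3M)^(1/3)
    = (2.4 × 10⁸) × (1.1 × 10²⁰ / (3 × 5.7 × 10²⁶))^(1/3)
    = 9.6 × 10⁵ m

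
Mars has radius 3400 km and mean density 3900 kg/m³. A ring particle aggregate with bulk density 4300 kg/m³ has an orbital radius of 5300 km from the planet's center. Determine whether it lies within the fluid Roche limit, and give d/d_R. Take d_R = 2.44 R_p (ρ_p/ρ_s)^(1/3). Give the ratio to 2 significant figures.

inside; d/d_R ≈ 0.66

d_R = 2.44 × (3400 km) × (3900/4300)^(1/3) = 8030 km
d/d_R = (5300) / (8030) = 0.66
Since d/d_R < 1, the body is inside the Roche limit.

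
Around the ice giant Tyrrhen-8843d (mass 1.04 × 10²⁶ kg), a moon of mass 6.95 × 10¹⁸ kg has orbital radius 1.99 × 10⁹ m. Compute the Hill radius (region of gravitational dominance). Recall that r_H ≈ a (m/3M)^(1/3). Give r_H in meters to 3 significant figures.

5.60 × 10⁶ m

r_H ≈ a (m/3M)^(1/3)
    = (1.99 × 10⁹) × (6.95 × 10¹⁸ / (3 × 1.04 × 10²⁶))^(1/3)
    = 5.60 × 10⁶ m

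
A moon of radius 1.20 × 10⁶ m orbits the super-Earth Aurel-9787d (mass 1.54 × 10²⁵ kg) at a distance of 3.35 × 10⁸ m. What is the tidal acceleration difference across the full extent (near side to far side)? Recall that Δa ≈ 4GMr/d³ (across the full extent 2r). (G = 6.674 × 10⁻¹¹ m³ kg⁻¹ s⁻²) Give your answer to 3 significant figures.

1.31 × 10⁻⁴ m/s²

The field gradient is 2GM/d³; across the full diameter 2r the difference is 4GMr/d³.
Δg = 4GMr/d³
   = 4 × (6.674 × 10⁻¹¹) × (1.54 × 10²⁵) × (1.20 × 10⁶) / (3.35 × 10⁸)³
   = 1.31 × 10⁻⁴ m/s²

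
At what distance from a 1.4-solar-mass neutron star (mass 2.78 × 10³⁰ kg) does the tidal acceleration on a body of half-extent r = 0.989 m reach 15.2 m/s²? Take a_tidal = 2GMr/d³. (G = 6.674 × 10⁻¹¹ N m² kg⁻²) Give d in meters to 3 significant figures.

2GMr/d³ = a_tidal  ⇒  d = (2GMr / a_tidal)^(1/3)
d = (2 × 6.674×10⁻¹¹ × (2.78 × 10³⁰) × (0.989) / (15.2))^(1/3)
  = 2.89 × 10⁶ m

2.89 × 10⁶ m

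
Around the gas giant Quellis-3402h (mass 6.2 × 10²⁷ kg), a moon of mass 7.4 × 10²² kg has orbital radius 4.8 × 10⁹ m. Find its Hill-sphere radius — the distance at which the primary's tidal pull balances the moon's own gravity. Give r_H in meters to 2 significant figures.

7.6 × 10⁷ m

r_H ≈ a (m/3M)^(1/3)
    = (4.8 × 10⁹) × (7.4 × 10²² / (3 × 6.2 × 10²⁷))^(1/3)
    = 7.6 × 10⁷ m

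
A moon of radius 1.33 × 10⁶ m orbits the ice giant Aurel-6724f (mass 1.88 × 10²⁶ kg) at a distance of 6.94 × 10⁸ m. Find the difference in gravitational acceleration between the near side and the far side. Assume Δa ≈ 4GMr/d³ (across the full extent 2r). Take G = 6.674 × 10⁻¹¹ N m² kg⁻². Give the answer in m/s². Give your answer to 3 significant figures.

Δa = 4GMr/d³
   = 4 × (6.674 × 10⁻¹¹) × (1.88 × 10²⁶) × (1.33 × 10⁶) / (6.94 × 10⁸)³
   = 2.00 × 10⁻⁴ m/s²

2.00 × 10⁻⁴ m/s²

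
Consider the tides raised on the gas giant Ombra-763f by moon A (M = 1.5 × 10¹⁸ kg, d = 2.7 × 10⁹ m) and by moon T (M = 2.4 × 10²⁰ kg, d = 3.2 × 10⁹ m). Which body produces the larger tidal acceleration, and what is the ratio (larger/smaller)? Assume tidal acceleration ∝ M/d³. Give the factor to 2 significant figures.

Moon T, by a factor of ≈ 96

Tidal acceleration ∝ M/d³, so compare M/d³ for each.
Moon A: (1.5 × 10¹⁸) / (2.7 × 10⁹)³ = 7.621 × 10⁻¹¹
Moon T: (2.4 × 10²⁰) / (3.2 × 10⁹)³ = 7.324 × 10⁻⁹
Ratio (larger/smaller) = 96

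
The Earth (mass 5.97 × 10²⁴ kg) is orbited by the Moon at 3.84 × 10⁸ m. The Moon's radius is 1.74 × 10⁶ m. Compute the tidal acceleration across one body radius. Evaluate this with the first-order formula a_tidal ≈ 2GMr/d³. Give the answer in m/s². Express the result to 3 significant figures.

Differencing GM/(d−r)² and GM/d² to first order in r/d gives 2GMr/d³.
Δa = 2GMr/d³
   = 2 × (6.674 × 10⁻¹¹) × (5.97 × 10²⁴) × (1.74 × 10⁶) / (3.84 × 10⁸)³
   = 2.45 × 10⁻⁵ m/s²

2.45 × 10⁻⁵ m/s²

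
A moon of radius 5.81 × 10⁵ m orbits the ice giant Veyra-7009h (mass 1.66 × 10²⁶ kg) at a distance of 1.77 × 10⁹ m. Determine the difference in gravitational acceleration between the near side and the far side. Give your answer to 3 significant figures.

Differencing GM/(d−r)² and GM/(d+r)² to first order in r/d gives 4GMr/d³.
Δa = 4GMr/d³
   = 4 × (6.674 × 10⁻¹¹) × (1.66 × 10²⁶) × (5.81 × 10⁵) / (1.77 × 10⁹)³
   = 4.64 × 10⁻⁶ m/s²

4.64 × 10⁻⁶ m/s²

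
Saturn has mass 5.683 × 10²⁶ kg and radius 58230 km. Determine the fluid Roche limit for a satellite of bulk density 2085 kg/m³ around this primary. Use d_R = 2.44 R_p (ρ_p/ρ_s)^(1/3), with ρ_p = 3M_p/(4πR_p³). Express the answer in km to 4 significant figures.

ρ_p = 3M_p/(4πR_p³) = 3 × (5.683 × 10²⁶) / (4π × (5.823 × 10⁷ m)³) = 687.1 kg/m³
d_R = 2.44 × 58230 km × (687.1/2085)^(1/3)
    = 98140 km

98140 km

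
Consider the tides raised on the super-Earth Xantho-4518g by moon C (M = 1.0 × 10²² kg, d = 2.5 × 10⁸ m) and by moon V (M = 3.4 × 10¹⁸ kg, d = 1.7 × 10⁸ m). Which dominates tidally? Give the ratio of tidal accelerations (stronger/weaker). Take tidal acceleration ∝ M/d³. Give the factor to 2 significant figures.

Moon C, by a factor of ≈ 920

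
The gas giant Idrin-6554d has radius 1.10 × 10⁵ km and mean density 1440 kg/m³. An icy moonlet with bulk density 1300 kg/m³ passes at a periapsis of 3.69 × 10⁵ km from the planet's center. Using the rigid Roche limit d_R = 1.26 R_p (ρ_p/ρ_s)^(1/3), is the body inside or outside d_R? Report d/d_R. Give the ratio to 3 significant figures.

outside; d/d_R ≈ 2.57

d_R = 1.26 × (1.10 × 10⁵ km) × (1440/1300)^(1/3) = 1.434 × 10⁵ km
d/d_R = (3.69 × 10⁵) / (1.434 × 10⁵) = 2.57
Since d/d_R > 1, the body is outside the Roche limit.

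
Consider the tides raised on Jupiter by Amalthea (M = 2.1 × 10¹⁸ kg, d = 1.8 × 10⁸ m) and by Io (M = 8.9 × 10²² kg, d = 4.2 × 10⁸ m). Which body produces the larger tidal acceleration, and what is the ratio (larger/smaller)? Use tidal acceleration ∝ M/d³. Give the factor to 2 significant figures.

Io, by a factor of ≈ 3300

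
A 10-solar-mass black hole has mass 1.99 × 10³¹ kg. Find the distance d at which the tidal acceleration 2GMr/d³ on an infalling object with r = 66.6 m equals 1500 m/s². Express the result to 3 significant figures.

2GMr/d³ = a_tidal  ⇒  d = (2GMr / a_tidal)^(1/3)
d = (2 × 6.674×10⁻¹¹ × (1.99 × 10³¹) × (66.6) / (1500))^(1/3)
  = 4.90 × 10⁶ m

4.90 × 10⁶ m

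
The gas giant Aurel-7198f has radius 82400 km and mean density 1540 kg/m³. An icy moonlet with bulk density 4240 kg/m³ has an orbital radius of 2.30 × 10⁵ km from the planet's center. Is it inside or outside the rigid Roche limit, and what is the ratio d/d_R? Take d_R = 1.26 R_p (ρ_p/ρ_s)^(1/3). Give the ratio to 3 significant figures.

d_R = 1.26 × (82400 km) × (1540/4240)^(1/3) = 74080 km
d/d_R = (2.30 × 10⁵) / (74080) = 3.10
Since d/d_R > 1, the body is outside the Roche limit.

outside; d/d_R ≈ 3.10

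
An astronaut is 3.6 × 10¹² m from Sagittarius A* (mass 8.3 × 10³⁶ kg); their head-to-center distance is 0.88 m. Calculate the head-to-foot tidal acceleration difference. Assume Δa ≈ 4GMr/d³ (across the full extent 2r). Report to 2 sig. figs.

Δa = 4GMr/d³
   = 4 × (6.674 × 10⁻¹¹) × (8.3 × 10³⁶) × (0.88) / (3.6 × 10¹²)³
   = 4.2 × 10⁻¹¹ m/s²

4.2 × 10⁻¹¹ m/s²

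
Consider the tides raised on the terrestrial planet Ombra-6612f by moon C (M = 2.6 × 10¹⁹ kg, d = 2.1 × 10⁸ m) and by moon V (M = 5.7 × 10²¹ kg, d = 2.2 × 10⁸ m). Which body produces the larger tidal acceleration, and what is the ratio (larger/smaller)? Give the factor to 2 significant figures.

Moon V, by a factor of ≈ 190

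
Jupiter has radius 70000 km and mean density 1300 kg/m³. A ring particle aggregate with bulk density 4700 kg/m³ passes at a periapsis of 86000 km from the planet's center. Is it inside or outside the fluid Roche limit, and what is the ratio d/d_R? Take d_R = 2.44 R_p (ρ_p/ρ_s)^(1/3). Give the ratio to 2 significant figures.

d_R = 2.44 × (70000 km) × (1300/4700)^(1/3) = 1.113 × 10⁵ km
d/d_R = (86000) / (1.113 × 10⁵) = 0.77
Since d/d_R < 1, the body is inside the Roche limit.

inside; d/d_R ≈ 0.77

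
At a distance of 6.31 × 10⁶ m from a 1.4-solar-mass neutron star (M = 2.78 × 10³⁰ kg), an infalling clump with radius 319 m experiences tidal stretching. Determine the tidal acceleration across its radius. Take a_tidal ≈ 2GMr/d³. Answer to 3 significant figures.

Δg = 2GMr/d³
   = 2 × (6.674 × 10⁻¹¹) × (2.78 × 10³⁰) × (319) / (6.31 × 10⁶)³
   = 4.71 × 10² m/s²

4.71 × 10² m/s²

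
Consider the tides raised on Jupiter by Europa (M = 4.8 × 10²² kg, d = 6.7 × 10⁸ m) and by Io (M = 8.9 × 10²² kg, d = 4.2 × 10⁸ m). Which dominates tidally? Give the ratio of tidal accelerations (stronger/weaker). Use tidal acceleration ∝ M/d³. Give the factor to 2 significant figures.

Tidal stretch scales as M/d³; compute that for each body.
Europa: (4.8 × 10²²) / (6.7 × 10⁸)³ = 1.596 × 10⁻⁴
Io: (8.9 × 10²²) / (4.2 × 10⁸)³ = 1.201 × 10⁻³
Ratio (larger/smaller) = 7.5

Io, by a factor of ≈ 7.5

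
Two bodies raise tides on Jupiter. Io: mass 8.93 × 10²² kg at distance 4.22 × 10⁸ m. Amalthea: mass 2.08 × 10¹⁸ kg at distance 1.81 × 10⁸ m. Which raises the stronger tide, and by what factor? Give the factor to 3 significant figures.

Io, by a factor of ≈ 3390

The tide-raising term goes as M/d³ (the gradient of a 1/d² field).
Io: (8.93 × 10²²) / (4.22 × 10⁸)³ = 1.188 × 10⁻³
Amalthea: (2.08 × 10¹⁸) / (1.81 × 10⁸)³ = 3.508 × 10⁻⁷
Ratio (larger/smaller) = 3390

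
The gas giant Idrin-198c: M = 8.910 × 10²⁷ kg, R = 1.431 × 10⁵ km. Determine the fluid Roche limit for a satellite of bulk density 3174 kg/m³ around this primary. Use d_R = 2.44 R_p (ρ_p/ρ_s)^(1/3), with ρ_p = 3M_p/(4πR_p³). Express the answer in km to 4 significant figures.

ρ_p = 3M_p/(4πR_p³) = 3 × (8.910 × 10²⁷) / (4π × (1.431 × 10⁸ m)³) = 725.9 kg/m³
d_R = 2.44 × 1.431 × 10⁵ km × (725.9/3174)^(1/3)
    = 2.135 × 10⁵ km

2.135 × 10⁵ km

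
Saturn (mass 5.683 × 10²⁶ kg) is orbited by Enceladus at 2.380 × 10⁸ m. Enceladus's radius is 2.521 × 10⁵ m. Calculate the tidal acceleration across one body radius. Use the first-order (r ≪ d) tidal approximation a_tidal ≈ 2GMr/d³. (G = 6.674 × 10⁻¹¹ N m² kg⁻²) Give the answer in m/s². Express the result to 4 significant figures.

a_tidal = 2GMr/d³
        = 2 × (6.674 × 10⁻¹¹) × (5.683 × 10²⁶) × (2.521 × 10⁵) / (2.380 × 10⁸)³
        = 1.419 × 10⁻³ m/s²

1.419 × 10⁻³ m/s²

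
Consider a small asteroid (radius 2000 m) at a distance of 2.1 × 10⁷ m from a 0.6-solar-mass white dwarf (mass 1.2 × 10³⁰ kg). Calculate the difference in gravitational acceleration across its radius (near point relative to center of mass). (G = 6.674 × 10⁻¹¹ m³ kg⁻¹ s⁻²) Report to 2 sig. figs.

3.5 × 10¹ m/s²

Differencing GM/(d−r)² and GM/d² to first order in r/d gives 2GMr/d³.
Δa = 2GMr/d³
   = 2 × (6.674 × 10⁻¹¹) × (1.2 × 10³⁰) × (2000) / (2.1 × 10⁷)³
   = 3.5 × 10¹ m/s²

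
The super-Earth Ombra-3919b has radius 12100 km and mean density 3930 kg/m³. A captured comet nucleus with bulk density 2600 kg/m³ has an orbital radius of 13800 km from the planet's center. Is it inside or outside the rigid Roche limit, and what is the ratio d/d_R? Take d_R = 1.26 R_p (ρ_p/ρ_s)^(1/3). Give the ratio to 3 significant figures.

inside; d/d_R ≈ 0.789

d_R = 1.26 × (12100 km) × (3930/2600)^(1/3) = 17500 km
d/d_R = (13800) / (17500) = 0.789
Since d/d_R < 1, the body is inside the Roche limit.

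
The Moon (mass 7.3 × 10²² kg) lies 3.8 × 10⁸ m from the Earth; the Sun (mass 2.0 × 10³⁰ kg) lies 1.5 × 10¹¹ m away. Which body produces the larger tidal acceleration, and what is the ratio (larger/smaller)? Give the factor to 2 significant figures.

The Moon, by a factor of ≈ 2.2

Compare M/d³ for the two perturbers:
The Moon: (7.3 × 10²²) / (3.8 × 10⁸)³ = 1.330 × 10⁻³
The Sun: (2.0 × 10³⁰) / (1.5 × 10¹¹)³ = 5.926 × 10⁻⁴
Ratio (larger/smaller) = 2.2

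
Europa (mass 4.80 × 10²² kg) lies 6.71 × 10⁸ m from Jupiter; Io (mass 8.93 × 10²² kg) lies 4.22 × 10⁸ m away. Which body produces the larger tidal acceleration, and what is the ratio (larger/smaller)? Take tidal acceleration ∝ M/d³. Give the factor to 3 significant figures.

Io, by a factor of ≈ 7.48

The tide-raising term goes as M/d³ (the gradient of a 1/d² field).
Europa: (4.80 × 10²²) / (6.71 × 10⁸)³ = 1.589 × 10⁻⁴
Io: (8.93 × 10²²) / (4.22 × 10⁸)³ = 1.188 × 10⁻³
Ratio (larger/smaller) = 7.48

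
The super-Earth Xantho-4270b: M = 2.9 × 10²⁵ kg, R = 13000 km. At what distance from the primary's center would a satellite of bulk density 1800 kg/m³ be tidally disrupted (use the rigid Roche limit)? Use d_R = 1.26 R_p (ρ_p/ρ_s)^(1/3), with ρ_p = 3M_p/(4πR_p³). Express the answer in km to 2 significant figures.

ρ_p = 3M_p/(4πR_p³) = 3 × (2.9 × 10²⁵) / (4π × (1.3 × 10⁷ m)³) = 3200 kg/m³
d_R = 1.26 × 13000 km × (3200/1800)^(1/3)
    = 20000 km

20000 km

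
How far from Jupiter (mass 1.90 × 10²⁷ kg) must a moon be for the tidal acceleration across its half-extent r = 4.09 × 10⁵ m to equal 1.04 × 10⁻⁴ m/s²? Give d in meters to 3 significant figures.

2GMr/d³ = a_tidal  ⇒  d = (2GMr / a_tidal)^(1/3)
d = (2 × 6.674×10⁻¹¹ × (1.90 × 10²⁷) × (4.09 × 10⁵) / (1.04 × 10⁻⁴))^(1/3)
  = 9.99 × 10⁸ m

9.99 × 10⁸ m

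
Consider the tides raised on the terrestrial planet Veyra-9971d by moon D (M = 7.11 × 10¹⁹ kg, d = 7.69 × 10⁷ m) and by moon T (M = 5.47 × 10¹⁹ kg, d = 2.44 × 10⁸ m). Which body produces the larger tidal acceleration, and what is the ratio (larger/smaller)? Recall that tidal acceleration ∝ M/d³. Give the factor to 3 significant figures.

Tidal stretch scales as M/d³; compute that for each body.
Moon D: (7.11 × 10¹⁹) / (7.69 × 10⁷)³ = 1.563 × 10⁻⁴
Moon T: (5.47 × 10¹⁹) / (2.44 × 10⁸)³ = 3.765 × 10⁻⁶
Ratio (larger/smaller) = 41.5

Moon D, by a factor of ≈ 41.5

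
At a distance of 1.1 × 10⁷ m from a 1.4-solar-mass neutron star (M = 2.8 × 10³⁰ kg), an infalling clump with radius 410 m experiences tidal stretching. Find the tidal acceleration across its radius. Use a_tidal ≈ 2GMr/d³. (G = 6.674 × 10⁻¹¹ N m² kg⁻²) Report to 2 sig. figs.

Since r ≪ d, expand the inverse-square field across one radius to get the leading 2GMr/d³ term.
Δg = 2GMr/d³
   = 2 × (6.674 × 10⁻¹¹) × (2.8 × 10³⁰) × (410) / (1.1 × 10⁷)³
   = 1.2 × 10² m/s²

1.2 × 10² m/s²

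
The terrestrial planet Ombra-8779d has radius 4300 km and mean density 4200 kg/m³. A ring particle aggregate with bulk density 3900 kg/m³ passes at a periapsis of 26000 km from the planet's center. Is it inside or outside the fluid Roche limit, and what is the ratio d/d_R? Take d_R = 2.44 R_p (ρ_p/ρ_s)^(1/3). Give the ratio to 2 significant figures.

outside; d/d_R ≈ 2.4

d_R = 2.44 × (4300 km) × (4200/3900)^(1/3) = 10750 km
d/d_R = (26000) / (10750) = 2.4
Since d/d_R > 1, the body is outside the Roche limit.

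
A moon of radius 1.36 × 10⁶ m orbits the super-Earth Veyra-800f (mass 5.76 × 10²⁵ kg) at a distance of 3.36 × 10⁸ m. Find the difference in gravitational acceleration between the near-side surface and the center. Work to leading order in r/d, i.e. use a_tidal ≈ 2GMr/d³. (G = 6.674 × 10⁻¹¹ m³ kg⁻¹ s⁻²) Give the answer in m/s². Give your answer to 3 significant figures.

The tidal stretch is the gradient of GM/d² times the body's extent r, hence the 1/d³ dependence.
a_tidal = 2GMr/d³
        = 2 × (6.674 × 10⁻¹¹) × (5.76 × 10²⁵) × (1.36 × 10⁶) / (3.36 × 10⁸)³
        = 2.76 × 10⁻⁴ m/s²

2.76 × 10⁻⁴ m/s²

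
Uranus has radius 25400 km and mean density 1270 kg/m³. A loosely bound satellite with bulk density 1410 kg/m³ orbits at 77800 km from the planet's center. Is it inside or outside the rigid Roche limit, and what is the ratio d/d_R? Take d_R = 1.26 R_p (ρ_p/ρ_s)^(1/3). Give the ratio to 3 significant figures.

d_R = 1.26 × (25400 km) × (1270/1410)^(1/3) = 30910 km
d/d_R = (77800) / (30910) = 2.52
Since d/d_R > 1, the body is outside the Roche limit.

outside; d/d_R ≈ 2.52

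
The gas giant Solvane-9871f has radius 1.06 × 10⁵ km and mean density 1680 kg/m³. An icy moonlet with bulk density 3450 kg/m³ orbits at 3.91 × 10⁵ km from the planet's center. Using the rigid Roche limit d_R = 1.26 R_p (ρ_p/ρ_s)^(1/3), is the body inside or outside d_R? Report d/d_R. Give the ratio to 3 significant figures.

d_R = 1.26 × (1.06 × 10⁵ km) × (1680/3450)^(1/3) = 1.051 × 10⁵ km
d/d_R = (3.91 × 10⁵) / (1.051 × 10⁵) = 3.72
Since d/d_R > 1, the body is outside the Roche limit.

outside; d/d_R ≈ 3.72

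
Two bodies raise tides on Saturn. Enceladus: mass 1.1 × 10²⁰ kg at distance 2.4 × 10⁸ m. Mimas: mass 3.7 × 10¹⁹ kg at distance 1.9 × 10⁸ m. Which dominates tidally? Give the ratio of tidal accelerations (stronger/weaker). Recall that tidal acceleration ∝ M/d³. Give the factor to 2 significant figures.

Tidal acceleration ∝ M/d³, so compare M/d³ for each.
Enceladus: (1.1 × 10²⁰) / (2.4 × 10⁸)³ = 7.957 × 10⁻⁶
Mimas: (3.7 × 10¹⁹) / (1.9 × 10⁸)³ = 5.394 × 10⁻⁶
Ratio (larger/smaller) = 1.5

Enceladus, by a factor of ≈ 1.5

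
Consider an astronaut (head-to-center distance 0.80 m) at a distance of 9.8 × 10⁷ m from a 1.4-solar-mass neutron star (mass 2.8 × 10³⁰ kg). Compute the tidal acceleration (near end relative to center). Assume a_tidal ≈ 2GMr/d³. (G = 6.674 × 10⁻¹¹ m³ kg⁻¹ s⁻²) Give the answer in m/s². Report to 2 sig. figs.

3.2 × 10⁻⁴ m/s²

a_tidal = 2GMr/d³
        = 2 × (6.674 × 10⁻¹¹) × (2.8 × 10³⁰) × (0.80) / (9.8 × 10⁷)³
        = 3.2 × 10⁻⁴ m/s²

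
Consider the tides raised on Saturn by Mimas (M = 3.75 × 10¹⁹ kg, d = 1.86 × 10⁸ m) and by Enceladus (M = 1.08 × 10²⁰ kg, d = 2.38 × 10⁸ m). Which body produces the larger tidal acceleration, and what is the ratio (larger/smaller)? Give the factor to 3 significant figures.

Enceladus, by a factor of ≈ 1.37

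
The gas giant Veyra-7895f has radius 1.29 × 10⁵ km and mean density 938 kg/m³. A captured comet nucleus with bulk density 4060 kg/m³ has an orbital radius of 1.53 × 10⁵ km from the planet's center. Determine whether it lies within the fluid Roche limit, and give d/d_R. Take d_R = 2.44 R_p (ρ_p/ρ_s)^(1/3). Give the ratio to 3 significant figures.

d_R = 2.44 × (1.29 × 10⁵ km) × (938/4060)^(1/3) = 1.931 × 10⁵ km
d/d_R = (1.53 × 10⁵) / (1.931 × 10⁵) = 0.792
Since d/d_R < 1, the body is inside the Roche limit.

inside; d/d_R ≈ 0.792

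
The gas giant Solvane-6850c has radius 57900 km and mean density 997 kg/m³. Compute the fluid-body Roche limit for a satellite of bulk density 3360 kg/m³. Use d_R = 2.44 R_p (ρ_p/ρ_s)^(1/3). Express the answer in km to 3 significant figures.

94200 km

d_R = 2.44 × 57900 km × (997/3360)^(1/3)
    = 94200 km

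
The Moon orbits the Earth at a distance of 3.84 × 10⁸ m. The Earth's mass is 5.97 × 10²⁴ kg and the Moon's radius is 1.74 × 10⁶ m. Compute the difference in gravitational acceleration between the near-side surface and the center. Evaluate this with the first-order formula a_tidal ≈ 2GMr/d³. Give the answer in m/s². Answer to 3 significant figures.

Δg = 2GMr/d³
   = 2 × (6.674 × 10⁻¹¹) × (5.97 × 10²⁴) × (1.74 × 10⁶) / (3.84 × 10⁸)³
   = 2.45 × 10⁻⁵ m/s²

2.45 × 10⁻⁵ m/s²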